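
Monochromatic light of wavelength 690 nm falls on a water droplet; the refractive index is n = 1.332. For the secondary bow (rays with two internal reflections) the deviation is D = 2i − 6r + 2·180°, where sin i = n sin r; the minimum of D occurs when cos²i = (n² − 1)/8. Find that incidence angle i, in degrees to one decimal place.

71.9°

cos²i = (1.332² − 1)/8 = (1.77422 − 1)/8 = 0.09678.
cos i = 0.31109, so i = 71.875°.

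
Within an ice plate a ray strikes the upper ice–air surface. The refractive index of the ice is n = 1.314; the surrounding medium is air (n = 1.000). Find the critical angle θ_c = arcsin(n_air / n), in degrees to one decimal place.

sin θ_c = n_air / n = 1.000 / 1.314 = 0.7610.
θ_c = arcsin(0.7610) = 49.56°.

49.6°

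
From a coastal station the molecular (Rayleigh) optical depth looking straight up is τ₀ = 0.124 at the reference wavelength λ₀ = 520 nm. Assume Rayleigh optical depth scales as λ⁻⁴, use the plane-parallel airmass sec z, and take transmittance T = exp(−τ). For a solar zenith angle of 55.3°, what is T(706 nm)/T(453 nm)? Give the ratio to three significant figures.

1.37

Airmass: sec 55.3° = 1.7566.
τ(706 nm) = 0.124 × (520/706)⁴ × 1.7566 = 0.124 × 0.2943 × 1.7566 = 0.0641.
τ(453 nm) = 0.124 × (520/453)⁴ × 1.7566 = 0.124 × 1.7363 × 1.7566 = 0.3782.
T(706)/T(453) = exp(τ_B − τ_A) = exp(0.3141) = 1.3690.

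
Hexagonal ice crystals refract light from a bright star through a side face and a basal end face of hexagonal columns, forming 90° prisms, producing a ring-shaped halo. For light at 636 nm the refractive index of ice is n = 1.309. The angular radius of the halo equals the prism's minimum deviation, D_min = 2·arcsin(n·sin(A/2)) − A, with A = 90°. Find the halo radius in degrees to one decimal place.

45.5°

n·sin(A/2) = 1.309 × sin 45° = 1.309 × 0.7071 = 0.9256.
D_min = 2·arcsin(0.9256) − 90° = 2 × 67.759° − 90° = 45.519°.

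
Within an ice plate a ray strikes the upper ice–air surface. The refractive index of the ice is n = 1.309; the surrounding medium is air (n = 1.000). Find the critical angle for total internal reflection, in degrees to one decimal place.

49.8°

sin θ_c = n_air / n = 1.000 / 1.309 = 0.7639.
θ_c = arcsin(0.7639) = 49.81°.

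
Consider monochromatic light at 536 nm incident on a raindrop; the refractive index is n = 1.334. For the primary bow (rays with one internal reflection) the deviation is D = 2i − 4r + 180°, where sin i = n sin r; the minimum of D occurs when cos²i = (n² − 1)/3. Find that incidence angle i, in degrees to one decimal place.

cos²i = (1.334² − 1)/3 = (1.77956 − 1)/3 = 0.25985.
cos i = 0.50976, so i = 59.352°.

59.4°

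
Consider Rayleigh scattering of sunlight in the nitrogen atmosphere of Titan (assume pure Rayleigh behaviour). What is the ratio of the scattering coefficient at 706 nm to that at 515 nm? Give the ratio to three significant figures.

Rayleigh scattering ∝ λ⁻⁴, so the ratio of coefficients is the inverse fourth power of the wavelength ratio.
σ(706)/σ(515) = (515/706)⁴ = (0.7295)⁴ = 0.2831.

0.283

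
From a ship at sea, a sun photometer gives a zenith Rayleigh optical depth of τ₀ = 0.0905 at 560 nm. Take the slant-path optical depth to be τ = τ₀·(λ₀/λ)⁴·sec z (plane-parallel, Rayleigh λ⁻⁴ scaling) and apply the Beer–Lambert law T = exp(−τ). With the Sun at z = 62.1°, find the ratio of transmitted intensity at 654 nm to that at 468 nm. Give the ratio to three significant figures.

Airmass: sec 62.1° = 2.1371.
τ(654 nm) = 0.0905 × (560/654)⁴ × 2.1371 = 0.0905 × 0.5376 × 2.1371 = 0.1040.
τ(468 nm) = 0.0905 × (560/468)⁴ × 2.1371 = 0.0905 × 2.0501 × 2.1371 = 0.3965.
T(654)/T(468) = exp(τ_B − τ_A) = exp(0.2925) = 1.3398.

1.34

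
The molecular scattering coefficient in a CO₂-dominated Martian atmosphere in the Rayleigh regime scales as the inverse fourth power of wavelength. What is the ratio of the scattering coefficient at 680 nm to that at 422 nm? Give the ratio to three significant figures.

Rayleigh scattering ∝ λ⁻⁴, so the ratio of coefficients is the inverse fourth power of the wavelength ratio.
σ(680)/σ(422) = (422/680)⁴ = (0.6206)⁴ = 0.1483.

0.148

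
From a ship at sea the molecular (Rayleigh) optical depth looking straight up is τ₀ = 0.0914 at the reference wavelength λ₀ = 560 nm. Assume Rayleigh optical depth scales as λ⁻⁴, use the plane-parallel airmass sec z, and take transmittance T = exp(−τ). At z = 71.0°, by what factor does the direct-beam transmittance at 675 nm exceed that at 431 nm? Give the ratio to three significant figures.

1.95

Airmass: sec 71.0° = 3.0716.
τ(675 nm) = 0.0914 × (560/675)⁴ × 3.0716 = 0.0914 × 0.4737 × 3.0716 = 0.1330.
τ(431 nm) = 0.0914 × (560/431)⁴ × 3.0716 = 0.0914 × 2.8500 × 3.0716 = 0.8001.
T(675)/T(431) = exp(τ_B − τ_A) = exp(0.6671) = 1.9486.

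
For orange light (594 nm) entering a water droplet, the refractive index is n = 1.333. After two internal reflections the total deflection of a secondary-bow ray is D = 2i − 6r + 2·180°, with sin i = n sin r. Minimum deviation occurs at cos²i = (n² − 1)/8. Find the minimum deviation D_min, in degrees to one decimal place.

cos²i = (1.77689 − 1)/8 = 0.09711; i = arccos(0.31163) = 71.843°.
sin r = sin 71.843°/1.333 = 0.71283; r = 45.466°.
D_min = 2·71.843° − 6·45.466° + 360° = 230.891°.

230.9°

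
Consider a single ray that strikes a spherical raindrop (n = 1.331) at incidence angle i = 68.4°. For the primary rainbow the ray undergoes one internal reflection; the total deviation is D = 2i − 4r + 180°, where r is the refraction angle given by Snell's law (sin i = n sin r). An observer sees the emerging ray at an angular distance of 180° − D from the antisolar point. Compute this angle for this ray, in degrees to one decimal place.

sin r = sin 68.4° / 1.331 = 0.9298/1.331 = 0.6986; r = 44.31°.
D = 2·68.4° − 4·44.31° + 180° = 136.80° − 177.24° + 180° = 139.56°.
Angle from antisolar point = 180° − D = 40.44°.

40.4°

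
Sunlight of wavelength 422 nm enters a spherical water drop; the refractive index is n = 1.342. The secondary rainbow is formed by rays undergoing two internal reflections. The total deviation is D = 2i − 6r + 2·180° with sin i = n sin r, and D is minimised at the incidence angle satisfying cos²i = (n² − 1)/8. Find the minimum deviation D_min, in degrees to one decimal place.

cos²i = (1.80096 − 1)/8 = 0.10012; i = arccos(0.31642) = 71.554°.
sin r = sin 71.554°/1.342 = 0.70687; r = 44.981°.
D_min = 2·71.554° − 6·44.981° + 360° = 233.222°.

233.2°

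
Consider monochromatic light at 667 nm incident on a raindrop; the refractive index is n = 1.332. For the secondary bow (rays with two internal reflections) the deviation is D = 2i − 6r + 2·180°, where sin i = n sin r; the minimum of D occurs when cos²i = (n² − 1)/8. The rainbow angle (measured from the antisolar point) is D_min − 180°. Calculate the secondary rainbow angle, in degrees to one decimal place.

cos²i = (1.77422 − 1)/8 = 0.09678; i = arccos(0.31109) = 71.875°.
sin r = sin 71.875°/1.332 = 0.71350; r = 45.520°.
D_min = 2·71.875° − 6·45.520° + 360° = 230.628°.
Rainbow angle = D_min − 180° = 50.628°.

50.6°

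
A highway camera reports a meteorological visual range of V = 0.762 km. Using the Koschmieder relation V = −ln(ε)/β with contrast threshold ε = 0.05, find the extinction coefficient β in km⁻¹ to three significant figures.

3.93 km⁻¹

β = −ln(0.05) / V = 2.996 / 0.762 = 3.9314 km⁻¹.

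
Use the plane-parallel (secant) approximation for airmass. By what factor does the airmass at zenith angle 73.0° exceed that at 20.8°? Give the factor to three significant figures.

X(73.0°)/X(20.8°) = sec 73.0° / sec 20.8° = cos 20.8° / cos 73.0° = 0.9348/0.2924 = 3.1974.

3.20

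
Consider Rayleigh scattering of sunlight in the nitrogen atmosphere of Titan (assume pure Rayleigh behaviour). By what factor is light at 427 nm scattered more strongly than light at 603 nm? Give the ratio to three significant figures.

3.98

Rayleigh scattering ∝ λ⁻⁴, so the ratio of coefficients is the inverse fourth power of the wavelength ratio.
σ(427)/σ(603) = (603/427)⁴ = (1.4122)⁴ = 3.977.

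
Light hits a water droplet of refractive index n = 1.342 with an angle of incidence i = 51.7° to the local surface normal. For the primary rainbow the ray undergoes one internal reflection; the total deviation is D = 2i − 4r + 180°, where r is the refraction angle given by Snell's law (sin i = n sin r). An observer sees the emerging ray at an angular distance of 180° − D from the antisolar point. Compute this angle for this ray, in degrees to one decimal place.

39.8°

sin r = sin 51.7° / 1.342 = 0.7848/1.342 = 0.5848; r = 35.79°.
D = 2·51.7° − 4·35.79° + 180° = 103.40° − 143.15° + 180° = 140.25°.
Angle from antisolar point = 180° − D = 39.75°.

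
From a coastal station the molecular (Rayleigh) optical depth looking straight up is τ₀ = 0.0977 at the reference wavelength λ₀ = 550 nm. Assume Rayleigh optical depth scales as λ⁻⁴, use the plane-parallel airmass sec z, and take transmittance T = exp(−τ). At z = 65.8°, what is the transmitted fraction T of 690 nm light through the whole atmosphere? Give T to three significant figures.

0.908

sec 65.8° = 2.4395.
τ = 0.0977 × (550/690)⁴ × 2.4395 = 0.0977 × 0.4037 × 2.4395 = 0.0962.
T = exp(−0.0962) = 0.9083.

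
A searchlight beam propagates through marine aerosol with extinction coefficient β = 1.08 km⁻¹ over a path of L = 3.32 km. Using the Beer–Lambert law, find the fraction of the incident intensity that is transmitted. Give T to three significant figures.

0.0277

τ = β·L = 1.08 × 3.32 = 3.5856.
T = exp(−3.5856) = 0.0277.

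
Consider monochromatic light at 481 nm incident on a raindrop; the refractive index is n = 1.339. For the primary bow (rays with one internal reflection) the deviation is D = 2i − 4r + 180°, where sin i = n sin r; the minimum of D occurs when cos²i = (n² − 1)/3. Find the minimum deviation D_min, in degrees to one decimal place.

138.8°

cos²i = (1.79292 − 1)/3 = 0.26431; i = arccos(0.51411) = 59.062°.
sin r = sin 59.062°/1.339 = 0.64057; r = 39.834°.
D_min = 2·59.062° − 4·39.834° + 180° = 138.786°.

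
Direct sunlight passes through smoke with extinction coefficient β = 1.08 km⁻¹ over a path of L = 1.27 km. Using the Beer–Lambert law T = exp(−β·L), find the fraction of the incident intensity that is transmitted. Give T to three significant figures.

0.254

τ = β·L = 1.08 × 1.27 = 1.3716.
T = exp(−1.3716) = 0.2537.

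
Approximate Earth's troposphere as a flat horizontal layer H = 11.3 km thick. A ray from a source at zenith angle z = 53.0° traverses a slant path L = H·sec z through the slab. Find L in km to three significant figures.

18.8 km

sec z = 1/cos 53.0° = 1.6616.
L = 11.3 × 1.6616 = 18.777 km.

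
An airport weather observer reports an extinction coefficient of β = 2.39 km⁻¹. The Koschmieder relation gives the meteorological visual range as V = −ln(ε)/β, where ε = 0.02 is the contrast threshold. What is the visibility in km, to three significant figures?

V = −ln(0.02) / 2.39 = 3.912 / 2.39 = 1.6368 km.

1.64 km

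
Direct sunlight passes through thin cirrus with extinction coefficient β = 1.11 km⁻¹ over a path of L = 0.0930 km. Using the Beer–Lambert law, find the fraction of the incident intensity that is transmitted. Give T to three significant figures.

0.902

τ = β·L = 1.11 × 0.0930 = 0.1032.
T = exp(−0.1032) = 0.9019.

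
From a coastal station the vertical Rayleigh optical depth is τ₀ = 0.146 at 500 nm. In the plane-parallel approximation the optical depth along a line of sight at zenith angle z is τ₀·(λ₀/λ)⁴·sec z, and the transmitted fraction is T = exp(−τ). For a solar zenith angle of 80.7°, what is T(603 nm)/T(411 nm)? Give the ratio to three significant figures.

4.72

Airmass: sec 80.7° = 6.1880.
τ(603 nm) = 0.146 × (500/603)⁴ × 6.1880 = 0.146 × 0.4727 × 6.1880 = 0.4271.
τ(411 nm) = 0.146 × (500/411)⁴ × 6.1880 = 0.146 × 2.1903 × 6.1880 = 1.9789.
T(603)/T(411) = exp(τ_B − τ_A) = exp(1.5518) = 4.7198.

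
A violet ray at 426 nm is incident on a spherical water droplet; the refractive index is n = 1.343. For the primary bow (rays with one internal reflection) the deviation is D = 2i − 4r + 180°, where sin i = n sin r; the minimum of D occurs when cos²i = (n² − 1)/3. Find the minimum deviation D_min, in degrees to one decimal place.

cos²i = (1.80365 − 1)/3 = 0.26788; i = arccos(0.51757) = 58.830°.
sin r = sin 58.830°/1.343 = 0.63711; r = 39.577°.
D_min = 2·58.830° − 4·39.577° + 180° = 139.354°.

139.4°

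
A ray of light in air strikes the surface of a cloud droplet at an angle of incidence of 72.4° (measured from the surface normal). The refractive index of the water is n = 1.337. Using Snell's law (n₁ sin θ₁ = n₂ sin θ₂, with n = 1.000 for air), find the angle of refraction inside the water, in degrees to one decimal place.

Snell: sin θ_r = sin θ_i / n = sin 72.4° / 1.337 = 0.9532 / 1.337 = 0.7129.
θ_r = arcsin(0.7129) = 45.47°.

45.5°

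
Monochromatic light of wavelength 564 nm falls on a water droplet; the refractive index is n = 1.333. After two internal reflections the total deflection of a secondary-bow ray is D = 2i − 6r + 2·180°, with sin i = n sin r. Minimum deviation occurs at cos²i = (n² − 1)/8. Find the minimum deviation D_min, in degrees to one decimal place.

cos²i = (1.77689 − 1)/8 = 0.09711; i = arccos(0.31163) = 71.843°.
sin r = sin 71.843°/1.333 = 0.71283; r = 45.466°.
D_min = 2·71.843° − 6·45.466° + 360° = 230.891°.

230.9°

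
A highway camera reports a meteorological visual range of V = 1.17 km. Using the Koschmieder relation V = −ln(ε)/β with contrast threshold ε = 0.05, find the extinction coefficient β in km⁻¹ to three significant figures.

β = −ln(0.05) / V = 2.996 / 1.17 = 2.5605 km⁻¹.

2.56 km⁻¹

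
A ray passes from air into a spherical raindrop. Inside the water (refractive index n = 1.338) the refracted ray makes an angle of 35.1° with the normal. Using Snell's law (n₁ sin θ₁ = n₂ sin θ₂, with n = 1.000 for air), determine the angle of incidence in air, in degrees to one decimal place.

50.3°

Snell: sin θ_i = n · sin θ_r = 1.338 × sin 35.1° = 1.338 × 0.5750 = 0.7694.
θ_i = arcsin(0.7694) = 50.30°.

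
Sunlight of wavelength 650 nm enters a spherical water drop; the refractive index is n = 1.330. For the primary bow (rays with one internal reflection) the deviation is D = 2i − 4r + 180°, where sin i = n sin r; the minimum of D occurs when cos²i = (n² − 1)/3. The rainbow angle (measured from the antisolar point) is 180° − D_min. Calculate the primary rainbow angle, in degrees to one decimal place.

42.5°

cos²i = (1.76890 − 1)/3 = 0.25630; i = arccos(0.50626) = 59.585°.
sin r = sin 59.585°/1.330 = 0.64841; r = 40.422°.
D_min = 2·59.585° − 4·40.422° + 180° = 137.484°.
Rainbow angle = 180° − D_min = 42.516°.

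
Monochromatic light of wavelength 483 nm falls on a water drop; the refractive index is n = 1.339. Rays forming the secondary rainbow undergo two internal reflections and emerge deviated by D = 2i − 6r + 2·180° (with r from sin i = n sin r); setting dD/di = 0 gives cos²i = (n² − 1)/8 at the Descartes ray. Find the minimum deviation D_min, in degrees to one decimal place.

cos²i = (1.79292 − 1)/8 = 0.09912; i = arccos(0.31483) = 71.650°.
sin r = sin 71.650°/1.339 = 0.70885; r = 45.141°.
D_min = 2·71.650° − 6·45.141° + 360° = 232.451°.

232.5°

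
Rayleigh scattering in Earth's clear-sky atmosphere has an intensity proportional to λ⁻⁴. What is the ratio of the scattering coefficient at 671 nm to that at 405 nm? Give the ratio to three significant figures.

0.133

Rayleigh scattering ∝ λ⁻⁴, so the ratio of coefficients is the inverse fourth power of the wavelength ratio.
σ(671)/σ(405) = (405/671)⁴ = (0.6036)⁴ = 0.1327.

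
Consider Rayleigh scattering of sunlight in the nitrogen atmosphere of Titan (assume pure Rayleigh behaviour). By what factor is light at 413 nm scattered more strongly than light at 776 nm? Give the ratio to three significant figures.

Rayleigh scattering ∝ λ⁻⁴, so the ratio of coefficients is the inverse fourth power of the wavelength ratio.
σ(413)/σ(776) = (776/413)⁴ = (1.8789)⁴ = 12.46.

12.5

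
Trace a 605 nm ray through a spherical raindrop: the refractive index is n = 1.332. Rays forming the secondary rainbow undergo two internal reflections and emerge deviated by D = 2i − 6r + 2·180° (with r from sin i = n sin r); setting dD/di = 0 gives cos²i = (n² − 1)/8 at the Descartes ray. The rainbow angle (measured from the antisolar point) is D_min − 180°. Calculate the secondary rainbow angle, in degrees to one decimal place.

50.6°

cos²i = (1.77422 − 1)/8 = 0.09678; i = arccos(0.31109) = 71.875°.
sin r = sin 71.875°/1.332 = 0.71350; r = 45.520°.
D_min = 2·71.875° − 6·45.520° + 360° = 230.628°.
Rainbow angle = D_min − 180° = 50.628°.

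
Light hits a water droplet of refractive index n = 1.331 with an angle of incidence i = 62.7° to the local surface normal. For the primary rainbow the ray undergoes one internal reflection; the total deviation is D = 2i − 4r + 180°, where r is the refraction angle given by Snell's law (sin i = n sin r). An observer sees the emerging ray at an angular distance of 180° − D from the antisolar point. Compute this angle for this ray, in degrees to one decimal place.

42.1°

sin r = sin 62.7° / 1.331 = 0.8886/1.331 = 0.6676; r = 41.88°.
D = 2·62.7° − 4·41.88° + 180° = 125.40° − 167.54° + 180° = 137.86°.
Angle from antisolar point = 180° − D = 42.14°.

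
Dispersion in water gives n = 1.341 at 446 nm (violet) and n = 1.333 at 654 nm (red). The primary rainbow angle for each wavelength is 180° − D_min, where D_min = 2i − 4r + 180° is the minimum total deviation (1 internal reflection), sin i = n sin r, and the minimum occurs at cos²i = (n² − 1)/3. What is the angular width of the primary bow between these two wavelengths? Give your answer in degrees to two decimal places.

1.15°

At 446 nm (n = 1.341): cos²i = 0.26609 → i = 58.946°, r = 39.705°, D_min = 139.071°, rainbow angle = 40.929°.
At 654 nm (n = 1.333): cos²i = 0.25896 → i = 59.410°, r = 40.225°, D_min = 137.922°, rainbow angle = 42.078°.
Angular width = |40.929° − 42.078°| = 1.149°.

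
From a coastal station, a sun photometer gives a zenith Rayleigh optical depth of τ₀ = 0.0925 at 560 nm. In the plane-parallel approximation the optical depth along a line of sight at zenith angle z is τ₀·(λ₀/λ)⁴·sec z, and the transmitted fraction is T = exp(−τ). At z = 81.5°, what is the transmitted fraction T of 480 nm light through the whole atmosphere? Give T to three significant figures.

0.314

sec 81.5° = 6.7655.
τ = 0.0925 × (560/480)⁴ × 6.7655 = 0.0925 × 1.8526 × 6.7655 = 1.1594.
T = exp(−1.1594) = 0.3137.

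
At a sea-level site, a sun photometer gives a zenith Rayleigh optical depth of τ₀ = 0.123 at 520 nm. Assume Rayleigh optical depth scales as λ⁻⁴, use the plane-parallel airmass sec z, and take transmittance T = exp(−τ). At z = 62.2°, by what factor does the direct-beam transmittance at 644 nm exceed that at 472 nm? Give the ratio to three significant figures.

1.32

Airmass: sec 62.2° = 2.1441.
τ(644 nm) = 0.123 × (520/644)⁴ × 2.1441 = 0.123 × 0.4251 × 2.1441 = 0.1121.
τ(472 nm) = 0.123 × (520/472)⁴ × 2.1441 = 0.123 × 1.4731 × 2.1441 = 0.3885.
T(644)/T(472) = exp(τ_B − τ_A) = exp(0.2764) = 1.3184.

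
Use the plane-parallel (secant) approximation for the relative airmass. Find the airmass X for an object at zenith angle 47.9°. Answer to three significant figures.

X = sec z = 1/cos 47.9° = 1/0.6704 = 1.4916.

1.49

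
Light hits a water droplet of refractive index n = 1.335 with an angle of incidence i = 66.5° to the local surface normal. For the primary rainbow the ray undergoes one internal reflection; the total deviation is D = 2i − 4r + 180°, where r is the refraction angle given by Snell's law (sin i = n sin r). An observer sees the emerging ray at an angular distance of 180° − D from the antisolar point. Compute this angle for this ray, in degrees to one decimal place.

sin r = sin 66.5° / 1.335 = 0.9171/1.335 = 0.6869; r = 43.39°.
D = 2·66.5° − 4·43.39° + 180° = 133.00° − 173.55° + 180° = 139.45°.
Angle from antisolar point = 180° − D = 40.55°.

40.6°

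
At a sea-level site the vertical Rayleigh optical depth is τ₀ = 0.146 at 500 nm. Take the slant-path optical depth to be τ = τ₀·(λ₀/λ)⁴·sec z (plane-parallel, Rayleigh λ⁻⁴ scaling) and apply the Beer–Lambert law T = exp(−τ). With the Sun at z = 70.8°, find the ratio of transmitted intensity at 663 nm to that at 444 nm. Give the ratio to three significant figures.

1.77

Airmass: sec 70.8° = 3.0407.
τ(663 nm) = 0.146 × (500/663)⁴ × 3.0407 = 0.146 × 0.3235 × 3.0407 = 0.1436.
τ(444 nm) = 0.146 × (500/444)⁴ × 3.0407 = 0.146 × 1.6082 × 3.0407 = 0.7140.
T(663)/T(444) = exp(τ_B − τ_A) = exp(0.5704) = 1.7689.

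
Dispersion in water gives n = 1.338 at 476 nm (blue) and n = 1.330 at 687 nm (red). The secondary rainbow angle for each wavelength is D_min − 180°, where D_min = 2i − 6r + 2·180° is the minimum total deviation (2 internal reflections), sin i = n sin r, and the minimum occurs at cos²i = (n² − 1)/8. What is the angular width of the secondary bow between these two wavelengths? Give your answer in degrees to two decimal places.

At 476 nm (n = 1.338): cos²i = 0.09878 → i = 71.682°, r = 45.195°, D_min = 232.193°, rainbow angle = 52.193°.
At 687 nm (n = 1.330): cos²i = 0.09611 → i = 71.940°, r = 45.630°, D_min = 230.101°, rainbow angle = 50.101°.
Angular width = |52.193° − 50.101°| = 2.092°.

2.09°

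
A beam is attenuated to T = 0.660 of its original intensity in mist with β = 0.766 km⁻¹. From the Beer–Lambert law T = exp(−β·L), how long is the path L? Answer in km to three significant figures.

Beer–Lambert: T = exp(−βL) ⇒ L = −ln(T)/β = −ln(0.660)/0.766 = 0.4155/0.766 = 0.5424 km.

0.542 km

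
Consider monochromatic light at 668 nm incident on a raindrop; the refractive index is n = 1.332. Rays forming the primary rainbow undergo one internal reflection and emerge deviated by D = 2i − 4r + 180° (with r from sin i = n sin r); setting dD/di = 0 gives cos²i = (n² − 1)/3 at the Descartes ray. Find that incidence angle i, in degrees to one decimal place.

cos²i = (1.332² − 1)/3 = (1.77422 − 1)/3 = 0.25807.
cos i = 0.50801, so i = 59.469°.

59.5°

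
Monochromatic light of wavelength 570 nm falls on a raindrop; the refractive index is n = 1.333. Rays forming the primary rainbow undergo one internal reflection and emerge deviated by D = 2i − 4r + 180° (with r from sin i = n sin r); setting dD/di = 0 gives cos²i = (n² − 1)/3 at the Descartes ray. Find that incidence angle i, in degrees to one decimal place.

cos²i = (1.333² − 1)/3 = (1.77689 − 1)/3 = 0.25896.
cos i = 0.50888, so i = 59.410°.

59.4°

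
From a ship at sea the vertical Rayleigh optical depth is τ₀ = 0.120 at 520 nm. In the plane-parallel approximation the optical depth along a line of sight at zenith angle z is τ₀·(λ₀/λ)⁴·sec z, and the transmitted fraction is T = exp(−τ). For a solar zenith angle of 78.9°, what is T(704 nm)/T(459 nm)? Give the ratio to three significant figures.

Airmass: sec 78.9° = 5.1942.
τ(704 nm) = 0.120 × (520/704)⁴ × 5.1942 = 0.120 × 0.2977 × 5.1942 = 0.1855.
τ(459 nm) = 0.120 × (520/459)⁴ × 5.1942 = 0.120 × 1.6473 × 5.1942 = 1.0267.
T(704)/T(459) = exp(τ_B − τ_A) = exp(0.8412) = 2.3192.

2.32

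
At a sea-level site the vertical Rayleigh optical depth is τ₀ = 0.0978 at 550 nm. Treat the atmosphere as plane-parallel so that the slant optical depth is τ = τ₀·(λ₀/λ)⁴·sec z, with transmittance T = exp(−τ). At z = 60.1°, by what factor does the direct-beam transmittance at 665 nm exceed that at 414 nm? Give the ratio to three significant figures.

1.68

Airmass: sec 60.1° = 2.0061.
τ(665 nm) = 0.0978 × (550/665)⁴ × 2.0061 = 0.0978 × 0.4679 × 2.0061 = 0.0918.
τ(414 nm) = 0.0978 × (550/414)⁴ × 2.0061 = 0.0978 × 3.1149 × 2.0061 = 0.6111.
T(665)/T(414) = exp(τ_B − τ_A) = exp(0.5193) = 1.6809.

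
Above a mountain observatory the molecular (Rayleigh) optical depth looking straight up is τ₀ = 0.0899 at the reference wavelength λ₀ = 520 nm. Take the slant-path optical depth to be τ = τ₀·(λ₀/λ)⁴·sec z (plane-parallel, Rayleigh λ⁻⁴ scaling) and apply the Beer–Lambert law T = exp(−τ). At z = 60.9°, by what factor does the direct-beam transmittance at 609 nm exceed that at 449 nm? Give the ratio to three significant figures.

Airmass: sec 60.9° = 2.0562.
τ(609 nm) = 0.0899 × (520/609)⁴ × 2.0562 = 0.0899 × 0.5316 × 2.0562 = 0.0983.
τ(449 nm) = 0.0899 × (520/449)⁴ × 2.0562 = 0.0899 × 1.7990 × 2.0562 = 0.3325.
T(609)/T(449) = exp(τ_B − τ_A) = exp(0.2343) = 1.2640.

1.26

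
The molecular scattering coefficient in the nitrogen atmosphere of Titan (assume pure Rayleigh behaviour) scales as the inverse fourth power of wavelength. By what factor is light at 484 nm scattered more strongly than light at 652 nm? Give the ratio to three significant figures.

3.29

Rayleigh scattering ∝ λ⁻⁴, so the ratio of coefficients is the inverse fourth power of the wavelength ratio.
σ(484)/σ(652) = (652/484)⁴ = (1.3471)⁴ = 3.293.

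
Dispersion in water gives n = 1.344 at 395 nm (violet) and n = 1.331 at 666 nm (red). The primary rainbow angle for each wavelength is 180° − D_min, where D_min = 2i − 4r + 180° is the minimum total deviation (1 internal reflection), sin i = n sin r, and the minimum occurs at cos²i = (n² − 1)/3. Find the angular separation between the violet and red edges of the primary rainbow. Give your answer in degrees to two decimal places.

At 395 nm (n = 1.344): cos²i = 0.26878 → i = 58.772°, r = 39.512°, D_min = 139.495°, rainbow angle = 40.505°.
At 666 nm (n = 1.331): cos²i = 0.25719 → i = 59.527°, r = 40.356°, D_min = 137.630°, rainbow angle = 42.370°.
Angular width = |40.505° − 42.370°| = 1.865°.

1.86°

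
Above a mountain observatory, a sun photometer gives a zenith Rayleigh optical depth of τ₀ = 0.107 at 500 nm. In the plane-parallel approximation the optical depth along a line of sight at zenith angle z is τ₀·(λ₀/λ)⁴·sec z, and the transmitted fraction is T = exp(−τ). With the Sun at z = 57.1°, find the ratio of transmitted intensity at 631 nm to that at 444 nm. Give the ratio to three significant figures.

1.27

Airmass: sec 57.1° = 1.8410.
τ(631 nm) = 0.107 × (500/631)⁴ × 1.8410 = 0.107 × 0.3942 × 1.8410 = 0.0777.
τ(444 nm) = 0.107 × (500/444)⁴ × 1.8410 = 0.107 × 1.6082 × 1.8410 = 0.3168.
T(631)/T(444) = exp(τ_B − τ_A) = exp(0.2391) = 1.2702.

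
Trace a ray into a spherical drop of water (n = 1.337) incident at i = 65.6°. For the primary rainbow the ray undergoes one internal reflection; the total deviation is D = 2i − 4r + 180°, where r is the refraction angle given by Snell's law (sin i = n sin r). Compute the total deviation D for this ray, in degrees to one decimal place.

139.5°

sin r = sin 65.6° / 1.337 = 0.9107/1.337 = 0.6811; r = 42.93°.
D = 2·65.6° − 4·42.93° + 180° = 131.20° − 171.73° + 180° = 139.47°.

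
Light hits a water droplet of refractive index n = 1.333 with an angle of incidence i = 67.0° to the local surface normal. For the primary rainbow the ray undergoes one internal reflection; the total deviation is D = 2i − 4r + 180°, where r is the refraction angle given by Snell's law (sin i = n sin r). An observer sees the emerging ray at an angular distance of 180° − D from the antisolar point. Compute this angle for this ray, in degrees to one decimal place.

40.7°

sin r = sin 67.0° / 1.333 = 0.9205/1.333 = 0.6906; r = 43.67°.
D = 2·67.0° − 4·43.67° + 180° = 134.00° − 174.70° + 180° = 139.30°.
Angle from antisolar point = 180° − D = 40.70°.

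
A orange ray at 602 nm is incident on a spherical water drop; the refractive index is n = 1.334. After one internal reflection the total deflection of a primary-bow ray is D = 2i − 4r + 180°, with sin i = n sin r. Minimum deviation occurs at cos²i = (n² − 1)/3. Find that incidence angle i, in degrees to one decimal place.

59.4°

cos²i = (1.334² − 1)/3 = (1.77956 − 1)/3 = 0.25985.
cos i = 0.50976, so i = 59.352°.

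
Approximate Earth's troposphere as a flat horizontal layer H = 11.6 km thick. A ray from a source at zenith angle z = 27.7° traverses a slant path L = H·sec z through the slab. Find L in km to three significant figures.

sec z = 1/cos 27.7° = 1.1294.
L = 11.6 × 1.1294 = 13.102 km.

13.1 km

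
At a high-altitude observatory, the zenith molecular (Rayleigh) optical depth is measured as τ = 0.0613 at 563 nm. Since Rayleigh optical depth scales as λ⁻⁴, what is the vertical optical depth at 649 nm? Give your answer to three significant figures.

0.0347

τ(649 nm) = τ(563 nm) × (563/649)⁴ = 0.0613 × (0.8675)⁴ = 0.0613 × 0.5663 = 0.0347.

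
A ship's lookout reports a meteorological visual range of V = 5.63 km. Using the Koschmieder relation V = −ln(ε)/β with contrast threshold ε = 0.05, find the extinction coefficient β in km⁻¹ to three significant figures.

β = −ln(0.05) / V = 2.996 / 5.63 = 0.5321 km⁻¹.

0.532 km⁻¹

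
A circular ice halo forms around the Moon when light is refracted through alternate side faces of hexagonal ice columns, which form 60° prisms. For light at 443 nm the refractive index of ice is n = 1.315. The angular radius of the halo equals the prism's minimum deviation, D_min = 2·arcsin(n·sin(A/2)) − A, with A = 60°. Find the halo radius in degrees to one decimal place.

n·sin(A/2) = 1.315 × sin 30° = 1.315 × 0.5000 = 0.6575.
D_min = 2·arcsin(0.6575) − 60° = 2 × 41.109° − 60° = 22.219°.

22.2°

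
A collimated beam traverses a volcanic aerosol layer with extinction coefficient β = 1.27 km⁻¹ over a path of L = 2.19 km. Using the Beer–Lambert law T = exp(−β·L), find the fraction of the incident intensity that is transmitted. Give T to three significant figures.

0.0620

τ = β·L = 1.27 × 2.19 = 2.7813.
T = exp(−2.7813) = 0.0620.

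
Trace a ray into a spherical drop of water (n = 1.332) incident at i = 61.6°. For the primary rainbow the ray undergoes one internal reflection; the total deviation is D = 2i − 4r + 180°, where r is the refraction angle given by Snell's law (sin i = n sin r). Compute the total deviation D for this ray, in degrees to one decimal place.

sin r = sin 61.6° / 1.332 = 0.8796/1.332 = 0.6604; r = 41.33°.
D = 2·61.6° − 4·41.33° + 180° = 123.20° − 165.32° + 180° = 137.88°.

137.9°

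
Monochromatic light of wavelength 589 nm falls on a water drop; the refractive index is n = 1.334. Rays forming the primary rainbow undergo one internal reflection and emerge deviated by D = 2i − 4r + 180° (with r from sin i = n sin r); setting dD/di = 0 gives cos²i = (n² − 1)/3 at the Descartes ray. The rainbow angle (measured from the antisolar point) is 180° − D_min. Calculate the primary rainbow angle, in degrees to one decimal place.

41.9°

cos²i = (1.77956 − 1)/3 = 0.25985; i = arccos(0.50976) = 59.352°.
sin r = sin 59.352°/1.334 = 0.64492; r = 40.159°.
D_min = 2·59.352° − 4·40.159° + 180° = 138.067°.
Rainbow angle = 180° − D_min = 41.933°.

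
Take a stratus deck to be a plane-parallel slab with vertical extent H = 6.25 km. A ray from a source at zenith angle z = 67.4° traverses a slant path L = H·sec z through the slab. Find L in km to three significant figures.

16.3 km

sec z = 1/cos 67.4° = 2.6022.
L = 6.25 × 2.6022 = 16.264 km.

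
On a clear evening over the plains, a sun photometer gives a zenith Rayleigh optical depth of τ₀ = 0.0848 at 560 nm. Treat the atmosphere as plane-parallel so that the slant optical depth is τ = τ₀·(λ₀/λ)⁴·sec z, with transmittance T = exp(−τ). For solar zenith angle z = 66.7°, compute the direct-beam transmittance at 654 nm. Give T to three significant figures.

sec 66.7° = 2.5282.
τ = 0.0848 × (560/654)⁴ × 2.5282 = 0.0848 × 0.5376 × 2.5282 = 0.1152.
T = exp(−0.1152) = 0.8911.

0.891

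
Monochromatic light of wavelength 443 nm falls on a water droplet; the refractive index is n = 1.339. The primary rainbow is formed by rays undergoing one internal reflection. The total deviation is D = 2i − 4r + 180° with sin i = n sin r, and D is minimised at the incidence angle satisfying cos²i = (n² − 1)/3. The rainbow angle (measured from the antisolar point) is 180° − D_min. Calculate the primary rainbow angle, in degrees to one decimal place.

41.2°

cos²i = (1.79292 − 1)/3 = 0.26431; i = arccos(0.51411) = 59.062°.
sin r = sin 59.062°/1.339 = 0.64057; r = 39.834°.
D_min = 2·59.062° − 4·39.834° + 180° = 138.786°.
Rainbow angle = 180° − D_min = 41.214°.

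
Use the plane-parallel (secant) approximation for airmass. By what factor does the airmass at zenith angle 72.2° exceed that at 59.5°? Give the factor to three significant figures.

X(72.2°)/X(59.5°) = sec 72.2° / sec 59.5° = cos 59.5° / cos 72.2° = 0.5075/0.3057 = 1.6603.

1.66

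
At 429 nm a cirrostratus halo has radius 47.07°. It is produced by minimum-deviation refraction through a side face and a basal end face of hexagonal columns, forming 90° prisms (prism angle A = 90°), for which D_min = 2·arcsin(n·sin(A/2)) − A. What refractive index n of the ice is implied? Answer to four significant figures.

Rearranging: n = sin((D_min + A)/2) / sin(A/2).
(D_min + A)/2 = (47.07° + 90°)/2 = 68.535°.
n = sin 68.535° / sin 45° = 0.9306 / 0.7071 = 1.3161.

1.316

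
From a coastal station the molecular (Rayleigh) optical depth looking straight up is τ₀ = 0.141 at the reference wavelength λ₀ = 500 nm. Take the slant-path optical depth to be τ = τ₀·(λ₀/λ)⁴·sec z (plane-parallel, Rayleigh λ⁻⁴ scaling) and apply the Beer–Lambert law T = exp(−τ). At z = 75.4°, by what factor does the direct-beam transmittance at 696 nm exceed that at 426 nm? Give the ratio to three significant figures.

Airmass: sec 75.4° = 3.9672.
τ(696 nm) = 0.141 × (500/696)⁴ × 3.9672 = 0.141 × 0.2663 × 3.9672 = 0.1490.
τ(426 nm) = 0.141 × (500/426)⁴ × 3.9672 = 0.141 × 1.8978 × 3.9672 = 1.0616.
T(696)/T(426) = exp(τ_B − τ_A) = exp(0.9126) = 2.4907.

2.49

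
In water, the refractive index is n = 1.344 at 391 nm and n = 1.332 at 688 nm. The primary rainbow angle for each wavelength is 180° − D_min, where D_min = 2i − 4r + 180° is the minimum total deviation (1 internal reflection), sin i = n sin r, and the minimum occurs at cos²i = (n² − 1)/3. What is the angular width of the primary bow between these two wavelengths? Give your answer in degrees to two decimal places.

At 391 nm (n = 1.344): cos²i = 0.26878 → i = 58.772°, r = 39.512°, D_min = 139.495°, rainbow angle = 40.505°.
At 688 nm (n = 1.332): cos²i = 0.25807 → i = 59.469°, r = 40.290°, D_min = 137.776°, rainbow angle = 42.224°.
Angular width = |40.505° − 42.224°| = 1.719°.

1.72°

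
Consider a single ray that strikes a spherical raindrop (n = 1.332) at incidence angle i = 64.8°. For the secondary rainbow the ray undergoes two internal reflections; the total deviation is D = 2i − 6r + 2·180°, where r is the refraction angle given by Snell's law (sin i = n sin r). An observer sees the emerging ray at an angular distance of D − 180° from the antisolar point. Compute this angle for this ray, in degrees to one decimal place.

sin r = sin 64.8° / 1.332 = 0.9048/1.332 = 0.6793; r = 42.79°.
D = 2·64.8° − 6·42.79° + 2·180° = 129.60° − 256.73° + 360° = 232.87°.
Angle from antisolar point = D − 180° = 52.87°.

52.9°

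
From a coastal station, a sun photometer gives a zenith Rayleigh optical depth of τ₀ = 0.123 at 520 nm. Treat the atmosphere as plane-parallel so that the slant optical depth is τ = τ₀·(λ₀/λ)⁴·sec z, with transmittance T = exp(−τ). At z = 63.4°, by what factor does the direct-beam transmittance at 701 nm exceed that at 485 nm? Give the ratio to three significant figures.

1.32

Airmass: sec 63.4° = 2.2333.
τ(701 nm) = 0.123 × (520/701)⁴ × 2.2333 = 0.123 × 0.3028 × 2.2333 = 0.0832.
τ(485 nm) = 0.123 × (520/485)⁴ × 2.2333 = 0.123 × 1.3214 × 2.2333 = 0.3630.
T(701)/T(485) = exp(τ_B − τ_A) = exp(0.2798) = 1.3229.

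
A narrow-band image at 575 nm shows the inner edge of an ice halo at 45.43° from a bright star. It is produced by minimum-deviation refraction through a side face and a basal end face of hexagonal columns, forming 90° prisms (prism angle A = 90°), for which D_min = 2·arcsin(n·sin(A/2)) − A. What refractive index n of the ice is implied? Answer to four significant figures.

Rearranging: n = sin((D_min + A)/2) / sin(A/2).
(D_min + A)/2 = (45.43° + 90°)/2 = 67.715°.
n = sin 67.715° / sin 45° = 0.9253 / 0.7071 = 1.3086.

1.309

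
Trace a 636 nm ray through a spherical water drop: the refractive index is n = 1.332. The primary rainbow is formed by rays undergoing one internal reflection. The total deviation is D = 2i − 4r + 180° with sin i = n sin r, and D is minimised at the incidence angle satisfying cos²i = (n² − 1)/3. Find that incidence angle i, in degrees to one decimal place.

59.5°

cos²i = (1.332² − 1)/3 = (1.77422 − 1)/3 = 0.25807.
cos i = 0.50801, so i = 59.469°.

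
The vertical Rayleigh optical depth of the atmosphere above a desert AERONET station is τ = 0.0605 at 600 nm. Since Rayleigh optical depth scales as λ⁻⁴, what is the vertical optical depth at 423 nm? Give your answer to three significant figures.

τ(423 nm) = τ(600 nm) × (600/423)⁴ = 0.0605 × (1.4184)⁴ = 0.0605 × 4.0480 = 0.2449.

0.245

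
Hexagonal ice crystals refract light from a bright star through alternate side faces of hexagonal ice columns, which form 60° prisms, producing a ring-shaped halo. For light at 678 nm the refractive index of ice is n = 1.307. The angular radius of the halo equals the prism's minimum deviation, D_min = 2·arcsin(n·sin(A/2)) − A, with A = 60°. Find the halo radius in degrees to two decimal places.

n·sin(A/2) = 1.307 × sin 30° = 1.307 × 0.5000 = 0.6535.
D_min = 2·arcsin(0.6535) − 60° = 2 × 40.806° − 60° = 21.612°.

21.61°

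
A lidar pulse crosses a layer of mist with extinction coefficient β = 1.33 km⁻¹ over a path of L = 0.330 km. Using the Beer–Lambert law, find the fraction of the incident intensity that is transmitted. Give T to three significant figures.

τ = β·L = 1.33 × 0.330 = 0.4389.
T = exp(−0.4389) = 0.6447.

0.645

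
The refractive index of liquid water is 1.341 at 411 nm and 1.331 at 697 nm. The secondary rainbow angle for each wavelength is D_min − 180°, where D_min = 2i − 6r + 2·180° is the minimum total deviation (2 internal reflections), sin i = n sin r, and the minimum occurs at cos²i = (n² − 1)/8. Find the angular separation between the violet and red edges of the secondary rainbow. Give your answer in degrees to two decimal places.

2.60°

At 411 nm (n = 1.341): cos²i = 0.09979 → i = 71.586°, r = 45.034°, D_min = 232.966°, rainbow angle = 52.966°.
At 697 nm (n = 1.331): cos²i = 0.09645 → i = 71.907°, r = 45.575°, D_min = 230.365°, rainbow angle = 50.365°.
Angular width = |52.966° − 50.365°| = 2.601°.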